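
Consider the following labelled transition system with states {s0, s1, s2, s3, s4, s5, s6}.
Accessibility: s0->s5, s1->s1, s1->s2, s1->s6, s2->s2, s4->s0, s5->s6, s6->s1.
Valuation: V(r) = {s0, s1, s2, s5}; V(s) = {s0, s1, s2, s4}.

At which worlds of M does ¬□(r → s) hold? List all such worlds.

Recall that □ψ holds at a world iff ψ holds at every accessible world, and ◇ψ holds iff ψ holds at some accessible world.
Let φ = ¬□(r → s). Evaluate φ at each world:
  s0 (successors {s5}): φ is true.
  s1 (successors {s1, s2, s6}): φ is false.
  s2 (successors {s2}): φ is false.
  s3 (successors ∅): φ is false.
  s4 (successors {s0}): φ is false.
  s5 (successors {s6}): φ is false.
  s6 (successors {s1}): φ is false.
For instance, at s4:
  At s4: □(r → s) is true, so ¬□(r → s) is false.
    At s4: □(r → s) requires r → s at every successor {s0}.
      At s0: r → s is true.
    So □(r → s) is true at s4.
Satisfying worlds: {s0}

s0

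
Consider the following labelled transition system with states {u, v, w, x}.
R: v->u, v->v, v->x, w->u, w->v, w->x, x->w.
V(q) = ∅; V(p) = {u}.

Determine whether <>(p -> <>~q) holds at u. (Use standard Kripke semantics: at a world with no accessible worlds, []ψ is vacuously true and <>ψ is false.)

At u: no accessible worlds, so <>(p -> <>~q) is false.

No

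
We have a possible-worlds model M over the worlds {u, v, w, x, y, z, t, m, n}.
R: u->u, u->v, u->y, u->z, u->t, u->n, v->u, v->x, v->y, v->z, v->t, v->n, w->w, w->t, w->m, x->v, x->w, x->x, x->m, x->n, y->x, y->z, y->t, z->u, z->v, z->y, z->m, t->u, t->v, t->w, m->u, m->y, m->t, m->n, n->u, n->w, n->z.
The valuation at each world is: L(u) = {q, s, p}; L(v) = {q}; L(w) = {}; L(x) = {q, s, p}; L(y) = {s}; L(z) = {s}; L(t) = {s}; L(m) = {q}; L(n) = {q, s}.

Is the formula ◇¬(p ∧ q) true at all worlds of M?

Let φ = ◇¬(p ∧ q). Evaluate φ at each world:
  u (successors {u, v, y, z, t, n}): φ is true.
  v (successors {u, x, y, z, t, n}): φ is true.
  w (successors {w, t, m}): φ is true.
  x (successors {v, w, x, m, n}): φ is true.
  y (successors {x, z, t}): φ is true.
  z (successors {u, v, y, m}): φ is true.
  t (successors {u, v, w}): φ is true.
  m (successors {u, y, t, n}): φ is true.
  n (successors {u, w, z}): φ is true.
For instance, at v:
  At v: ◇¬(p ∧ q) requires ¬(p ∧ q) at some successor in {u, x, y, z, t, n}.
    ¬(p ∧ q) holds at y, so ◇¬(p ∧ q) is true at v.

Yes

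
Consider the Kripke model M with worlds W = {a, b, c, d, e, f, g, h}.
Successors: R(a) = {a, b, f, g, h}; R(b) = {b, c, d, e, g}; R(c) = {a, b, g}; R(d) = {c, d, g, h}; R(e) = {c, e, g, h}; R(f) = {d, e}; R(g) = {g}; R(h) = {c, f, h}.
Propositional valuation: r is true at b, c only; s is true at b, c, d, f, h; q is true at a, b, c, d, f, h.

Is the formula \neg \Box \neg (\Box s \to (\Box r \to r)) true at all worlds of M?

Yes

Let φ = \neg \Box \neg (\Box s \to (\Box r \to r)). Evaluate φ at each world:
  a (successors {a, b, f, g, h}): φ is true.
  b (successors {b, c, d, e, g}): φ is true.
  c (successors {a, b, g}): φ is true.
  d (successors {c, d, g, h}): φ is true.
  e (successors {c, e, g, h}): φ is true.
  f (successors {d, e}): φ is true.
  g (successors {g}): φ is true.
  h (successors {c, f, h}): φ is true.
For instance, at f:
  At f: \Box \neg (\Box s \to (\Box r \to r)) is false, so \neg \Box \neg (\Box s \to (\Box r \to r)) is true.
    At f: \Box \neg (\Box s \to (\Box r \to r)) requires \neg (\Box s \to (\Box r \to r)) at every successor {d, e}.
      \neg (\Box s \to (\Box r \to r)) fails at d, so \Box \neg (\Box s \to (\Box r \to r)) is false at f.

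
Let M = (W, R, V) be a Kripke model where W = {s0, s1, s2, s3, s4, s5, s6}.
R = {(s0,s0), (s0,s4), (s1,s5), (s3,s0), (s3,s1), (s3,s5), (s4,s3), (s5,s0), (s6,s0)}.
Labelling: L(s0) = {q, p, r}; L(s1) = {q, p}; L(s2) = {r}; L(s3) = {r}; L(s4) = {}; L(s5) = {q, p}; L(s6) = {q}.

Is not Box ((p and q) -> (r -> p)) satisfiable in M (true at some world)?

Let φ = not Box ((p and q) -> (r -> p)). Evaluate φ at each world:
  s0 (successors {s0, s4}): φ is false.
  s1 (successors {s5}): φ is false.
  s2 (successors ∅): φ is false.
  s3 (successors {s0, s1, s5}): φ is false.
  s4 (successors {s3}): φ is false.
  s5 (successors {s0}): φ is false.
  s6 (successors {s0}): φ is false.
For instance, at s3:
  At s3: Box ((p and q) -> (r -> p)) is true, so not Box ((p and q) -> (r -> p)) is false.
    At s3: Box ((p and q) -> (r -> p)) requires (p and q) -> (r -> p) at every successor {s0, s1, s5}.
      At s0: (p and q) -> (r -> p) is true.
      At s1: (p and q) -> (r -> p) is true.
      At s5: (p and q) -> (r -> p) is true.
    So Box ((p and q) -> (r -> p)) is true at s3.

No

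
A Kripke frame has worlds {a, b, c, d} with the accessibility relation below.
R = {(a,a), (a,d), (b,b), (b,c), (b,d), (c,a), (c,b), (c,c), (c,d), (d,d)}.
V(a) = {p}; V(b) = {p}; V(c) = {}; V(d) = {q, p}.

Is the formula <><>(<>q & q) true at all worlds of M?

Let φ = <><>(<>q & q). Evaluate φ at each world:
  a (successors {a, d}): φ is true.
  b (successors {b, c, d}): φ is true.
  c (successors {a, b, c, d}): φ is true.
  d (successors {d}): φ is true.
For instance, at c:
  At c: <><>(<>q & q) requires <>(<>q & q) at some successor in {a, b, c, d}.
    <>(<>q & q) holds at a, so <><>(<>q & q) is true at c.
      At a: <>(<>q & q) requires <>q & q at some successor in {a, d}.
        <>q & q holds at d, so <>(<>q & q) is true at a.

Yes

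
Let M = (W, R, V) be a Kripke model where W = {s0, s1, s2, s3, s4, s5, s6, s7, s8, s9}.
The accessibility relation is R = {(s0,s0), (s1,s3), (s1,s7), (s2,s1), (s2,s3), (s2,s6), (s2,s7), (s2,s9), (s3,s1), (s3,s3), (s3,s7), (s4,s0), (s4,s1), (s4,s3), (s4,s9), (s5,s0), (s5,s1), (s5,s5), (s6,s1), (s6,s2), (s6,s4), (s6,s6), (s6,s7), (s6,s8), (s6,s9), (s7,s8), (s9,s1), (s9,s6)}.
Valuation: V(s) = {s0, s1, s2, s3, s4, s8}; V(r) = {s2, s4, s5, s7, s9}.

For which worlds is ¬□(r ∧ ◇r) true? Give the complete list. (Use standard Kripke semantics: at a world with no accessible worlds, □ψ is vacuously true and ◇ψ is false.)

Let φ = ¬□(r ∧ ◇r). Evaluate φ at each world:
  s0 (successors {s0}): φ is true.
  s1 (successors {s3, s7}): φ is true.
  s2 (successors {s1, s3, s6, s7, s9}): φ is true.
  s3 (successors {s1, s3, s7}): φ is true.
  s4 (successors {s0, s1, s3, s9}): φ is true.
  s5 (successors {s0, s1, s5}): φ is true.
  s6 (successors {s1, s2, s4, s6, s7, s8, s9}): φ is true.
  s7 (successors {s8}): φ is true.
  s8 (successors ∅): φ is false.
  s9 (successors {s1, s6}): φ is true.
For instance, at s2:
  At s2: □(r ∧ ◇r) is false, so ¬□(r ∧ ◇r) is true.
    At s2: □(r ∧ ◇r) requires r ∧ ◇r at every successor {s1, s3, s6, s7, s9}.
      r ∧ ◇r fails at s1, so □(r ∧ ◇r) is false at s2.
Satisfying worlds: {s0, s1, s2, s3, s4, s5, s6, s7, s9}

s0, s1, s2, s3, s4, s5, s6, s7, s9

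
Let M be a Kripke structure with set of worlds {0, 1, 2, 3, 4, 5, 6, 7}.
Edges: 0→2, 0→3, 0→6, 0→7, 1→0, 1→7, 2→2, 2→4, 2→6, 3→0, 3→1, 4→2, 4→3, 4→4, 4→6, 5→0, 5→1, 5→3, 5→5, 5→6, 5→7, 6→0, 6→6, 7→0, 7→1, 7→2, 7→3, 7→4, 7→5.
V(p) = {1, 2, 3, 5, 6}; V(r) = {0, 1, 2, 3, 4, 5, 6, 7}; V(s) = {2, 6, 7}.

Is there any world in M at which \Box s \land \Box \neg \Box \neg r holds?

No

Let φ = \Box s \land \Box \neg \Box \neg r. Evaluate φ at each world:
  0 (successors {2, 3, 6, 7}): φ is false.
  1 (successors {0, 7}): φ is false.
  2 (successors {2, 4, 6}): φ is false.
  3 (successors {0, 1}): φ is false.
  4 (successors {2, 3, 4, 6}): φ is false.
  5 (successors {0, 1, 3, 5, 6, 7}): φ is false.
  6 (successors {0, 6}): φ is false.
  7 (successors {0, 1, 2, 3, 4, 5}): φ is false.
For instance, at 6:
  At 6: \Box s is false, \Box \neg \Box \neg r is true, so \Box s \land \Box \neg \Box \neg r is false.
    At 6: \Box s requires s at every successor {0, 6}.
      s fails at 0, so \Box s is false at 6.
    At 6: \Box \neg \Box \neg r requires \neg \Box \neg r at every successor {0, 6}.
      At 0: \neg \Box \neg r is true.
      At 6: \neg \Box \neg r is true.
    So \Box \neg \Box \neg r is true at 6.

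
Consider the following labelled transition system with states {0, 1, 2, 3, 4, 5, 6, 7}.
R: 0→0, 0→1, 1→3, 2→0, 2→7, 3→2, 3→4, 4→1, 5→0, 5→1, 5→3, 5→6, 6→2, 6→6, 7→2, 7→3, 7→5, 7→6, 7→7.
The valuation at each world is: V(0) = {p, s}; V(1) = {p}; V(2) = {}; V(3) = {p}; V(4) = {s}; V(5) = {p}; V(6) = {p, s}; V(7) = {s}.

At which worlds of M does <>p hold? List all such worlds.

0, 1, 2, 4, 5, 6, 7

Let φ = <>p. Evaluate φ at each world:
  0 (successors {0, 1}): φ is true.
  1 (successors {3}): φ is true.
  2 (successors {0, 7}): φ is true.
  3 (successors {2, 4}): φ is false.
  4 (successors {1}): φ is true.
  5 (successors {0, 1, 3, 6}): φ is true.
  6 (successors {2, 6}): φ is true.
  7 (successors {2, 3, 5, 6, 7}): φ is true.
For instance, at 1:
  At 1: <>p requires p at some successor in {3}.
    p holds at 3, so <>p is true at 1.
Satisfying worlds: {0, 1, 2, 4, 5, 6, 7}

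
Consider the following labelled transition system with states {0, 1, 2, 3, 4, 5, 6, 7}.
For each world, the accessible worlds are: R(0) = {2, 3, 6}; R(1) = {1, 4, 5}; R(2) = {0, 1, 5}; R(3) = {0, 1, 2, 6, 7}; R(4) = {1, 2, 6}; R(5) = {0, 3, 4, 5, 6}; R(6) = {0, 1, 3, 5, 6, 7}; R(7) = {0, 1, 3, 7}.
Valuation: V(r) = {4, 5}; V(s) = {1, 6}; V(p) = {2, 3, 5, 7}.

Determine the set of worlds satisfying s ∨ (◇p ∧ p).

Let φ = s ∨ (◇p ∧ p). Evaluate φ at each world:
  0 (successors {2, 3, 6}): φ is false.
  1 (successors {1, 4, 5}): φ is true.
  2 (successors {0, 1, 5}): φ is true.
  3 (successors {0, 1, 2, 6, 7}): φ is true.
  4 (successors {1, 2, 6}): φ is false.
  5 (successors {0, 3, 4, 5, 6}): φ is true.
  6 (successors {0, 1, 3, 5, 6, 7}): φ is true.
  7 (successors {0, 1, 3, 7}): φ is true.
For instance, at 6:
  At 6: s is true, ◇p ∧ p is false, so s ∨ (◇p ∧ p) is true.
    At 6: ◇p is true, p is false, so ◇p ∧ p is false.
      At 6: ◇p requires p at some successor in {0, 1, 3, 5, 6, 7}.
        p holds at 3, so ◇p is true at 6.
Satisfying worlds: {1, 2, 3, 5, 6, 7}

1, 2, 3, 5, 6, 7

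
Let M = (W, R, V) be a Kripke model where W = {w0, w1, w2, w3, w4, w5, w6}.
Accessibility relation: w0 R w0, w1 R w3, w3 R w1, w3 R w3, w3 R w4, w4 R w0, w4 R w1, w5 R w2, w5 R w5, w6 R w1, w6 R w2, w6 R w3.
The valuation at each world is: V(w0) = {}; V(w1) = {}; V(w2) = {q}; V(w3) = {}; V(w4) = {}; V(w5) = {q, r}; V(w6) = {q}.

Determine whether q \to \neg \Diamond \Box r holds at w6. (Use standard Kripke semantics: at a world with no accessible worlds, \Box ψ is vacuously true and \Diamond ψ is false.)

No

At w6: q is true, \neg \Diamond \Box r is false, so q \to \neg \Diamond \Box r is false.
  At w6: \Diamond \Box r is true, so \neg \Diamond \Box r is false.
    At w6: \Diamond \Box r requires \Box r at some successor in {w1, w2, w3}.
      \Box r holds at w2, so \Diamond \Box r is true at w6.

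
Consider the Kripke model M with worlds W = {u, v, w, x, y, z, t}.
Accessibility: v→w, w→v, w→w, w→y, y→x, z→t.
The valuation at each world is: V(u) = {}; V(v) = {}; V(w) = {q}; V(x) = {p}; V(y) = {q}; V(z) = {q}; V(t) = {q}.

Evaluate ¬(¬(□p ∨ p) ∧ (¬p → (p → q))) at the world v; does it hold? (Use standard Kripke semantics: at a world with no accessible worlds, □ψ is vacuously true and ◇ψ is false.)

Recall that □ψ holds at a world iff ψ holds at every accessible world, and ◇ψ holds iff ψ holds at some accessible world.
At v: ¬(□p ∨ p) ∧ (¬p → (p → q)) is true, so ¬(¬(□p ∨ p) ∧ (¬p → (p → q))) is false.
  At v: ¬(□p ∨ p) is true, ¬p → (p → q) is true, so ¬(□p ∨ p) ∧ (¬p → (p → q)) is true.
    At v: □p ∨ p is false, so ¬(□p ∨ p) is true.
      At v: □p is false, p is false, so □p ∨ p is false.

No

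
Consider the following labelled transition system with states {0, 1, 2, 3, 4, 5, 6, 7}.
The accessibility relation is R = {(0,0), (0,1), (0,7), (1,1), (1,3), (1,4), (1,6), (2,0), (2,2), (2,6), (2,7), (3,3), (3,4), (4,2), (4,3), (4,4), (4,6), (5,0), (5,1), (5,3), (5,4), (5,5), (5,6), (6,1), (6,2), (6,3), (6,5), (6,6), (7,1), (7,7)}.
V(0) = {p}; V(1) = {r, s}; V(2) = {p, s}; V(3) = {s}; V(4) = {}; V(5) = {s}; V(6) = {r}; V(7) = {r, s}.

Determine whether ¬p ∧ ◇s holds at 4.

Recall that ◇ψ holds at a world iff ψ holds at some accessible world.
At 4: ¬p is true, ◇s is true, so ¬p ∧ ◇s is true.
  At 4: ◇s requires s at some successor in {2, 3, 4, 6}.
    s holds at 2, so ◇s is true at 4.

Yes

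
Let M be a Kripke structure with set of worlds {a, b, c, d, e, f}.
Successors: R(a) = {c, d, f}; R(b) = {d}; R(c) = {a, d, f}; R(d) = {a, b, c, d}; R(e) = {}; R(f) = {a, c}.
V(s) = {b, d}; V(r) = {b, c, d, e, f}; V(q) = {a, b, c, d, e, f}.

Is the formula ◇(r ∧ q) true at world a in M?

Yes

Recall that ◇ψ holds at a world iff ψ holds at some accessible world.
At a: ◇(r ∧ q) requires r ∧ q at some successor in {c, d, f}.
  r ∧ q holds at c, so ◇(r ∧ q) is true at a.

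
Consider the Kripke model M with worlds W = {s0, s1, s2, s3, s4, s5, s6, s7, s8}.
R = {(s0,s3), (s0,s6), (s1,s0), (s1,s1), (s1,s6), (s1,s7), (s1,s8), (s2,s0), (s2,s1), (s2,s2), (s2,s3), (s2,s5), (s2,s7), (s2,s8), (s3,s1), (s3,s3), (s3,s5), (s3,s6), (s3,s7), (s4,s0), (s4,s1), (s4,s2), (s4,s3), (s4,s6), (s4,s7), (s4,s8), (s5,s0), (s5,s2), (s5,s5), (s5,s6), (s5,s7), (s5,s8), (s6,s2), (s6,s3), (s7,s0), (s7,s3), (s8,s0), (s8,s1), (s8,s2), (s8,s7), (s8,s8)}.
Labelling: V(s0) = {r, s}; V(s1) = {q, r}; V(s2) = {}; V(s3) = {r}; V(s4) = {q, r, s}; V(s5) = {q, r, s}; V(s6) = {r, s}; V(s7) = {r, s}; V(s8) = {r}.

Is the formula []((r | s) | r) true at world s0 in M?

Yes

At s0: []((r | s) | r) requires (r | s) | r at every successor {s3, s6}.
  At s3: (r | s) | r is true.
  At s6: (r | s) | r is true.
So []((r | s) | r) is true at s0.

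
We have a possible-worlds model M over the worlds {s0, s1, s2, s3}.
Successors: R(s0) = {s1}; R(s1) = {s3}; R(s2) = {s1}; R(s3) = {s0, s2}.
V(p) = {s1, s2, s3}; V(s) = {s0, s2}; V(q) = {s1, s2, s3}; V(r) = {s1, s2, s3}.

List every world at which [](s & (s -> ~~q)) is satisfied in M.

Let φ = [](s & (s -> ~~q)). Evaluate φ at each world:
  s0 (successors {s1}): φ is false.
  s1 (successors {s3}): φ is false.
  s2 (successors {s1}): φ is false.
  s3 (successors {s0, s2}): φ is false.
For instance, at s3:
  At s3: [](s & (s -> ~~q)) requires s & (s -> ~~q) at every successor {s0, s2}.
    s & (s -> ~~q) fails at s0, so [](s & (s -> ~~q)) is false at s3.
Satisfying worlds: none.

none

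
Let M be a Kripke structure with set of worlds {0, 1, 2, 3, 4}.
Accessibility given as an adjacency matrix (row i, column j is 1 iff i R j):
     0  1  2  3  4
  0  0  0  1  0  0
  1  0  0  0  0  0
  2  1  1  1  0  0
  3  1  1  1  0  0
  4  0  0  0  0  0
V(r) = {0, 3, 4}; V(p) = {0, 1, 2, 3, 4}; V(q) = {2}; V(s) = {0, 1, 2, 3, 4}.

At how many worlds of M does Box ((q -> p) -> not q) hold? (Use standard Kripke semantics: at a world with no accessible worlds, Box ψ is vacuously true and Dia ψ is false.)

2

Recall that Box ψ holds at a world iff ψ holds at every accessible world, and Dia ψ holds iff ψ holds at some accessible world.
Let φ = Box ((q -> p) -> not q). Evaluate φ at each world:
  0 (successors {2}): φ is false.
  1 (successors ∅): φ is true.
  2 (successors {0, 1, 2}): φ is false.
  3 (successors {0, 1, 2}): φ is false.
  4 (successors ∅): φ is true.
For instance, at 2:
  At 2: Box ((q -> p) -> not q) requires (q -> p) -> not q at every successor {0, 1, 2}.
    (q -> p) -> not q fails at 2, so Box ((q -> p) -> not q) is false at 2.
Satisfying worlds: {1, 4}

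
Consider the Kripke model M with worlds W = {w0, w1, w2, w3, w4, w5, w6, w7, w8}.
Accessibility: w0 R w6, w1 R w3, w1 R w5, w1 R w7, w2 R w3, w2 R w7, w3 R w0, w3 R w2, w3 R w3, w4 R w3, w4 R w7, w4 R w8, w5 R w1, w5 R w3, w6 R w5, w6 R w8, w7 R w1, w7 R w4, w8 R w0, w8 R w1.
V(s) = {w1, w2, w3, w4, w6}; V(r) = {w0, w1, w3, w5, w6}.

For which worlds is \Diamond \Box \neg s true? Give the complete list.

Let φ = \Diamond \Box \neg s. Evaluate φ at each world:
  w0 (successors {w6}): φ is true.
  w1 (successors {w3, w5, w7}): φ is false.
  w2 (successors {w3, w7}): φ is false.
  w3 (successors {w0, w2, w3}): φ is false.
  w4 (successors {w3, w7, w8}): φ is false.
  w5 (successors {w1, w3}): φ is false.
  w6 (successors {w5, w8}): φ is false.
  w7 (successors {w1, w4}): φ is false.
  w8 (successors {w0, w1}): φ is false.
For instance, at w4:
  At w4: \Diamond \Box \neg s requires \Box \neg s at some successor in {w3, w7, w8}.
    At w3: \Box \neg s is false.
    At w7: \Box \neg s is false.
    At w8: \Box \neg s is false.
  So \Diamond \Box \neg s is false at w4.
Satisfying worlds: {w0}

w0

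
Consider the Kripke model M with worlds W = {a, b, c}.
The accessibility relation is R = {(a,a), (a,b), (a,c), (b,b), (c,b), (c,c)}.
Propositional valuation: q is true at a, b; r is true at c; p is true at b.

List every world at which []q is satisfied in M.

Recall that []ψ holds at a world iff ψ holds at every accessible world, and <>ψ holds iff ψ holds at some accessible world.
Let φ = []q. Evaluate φ at each world:
  a (successors {a, b, c}): φ is false.
  b (successors {b}): φ is true.
  c (successors {b, c}): φ is false.
For instance, at c:
  At c: []q requires q at every successor {b, c}.
    q fails at c, so []q is false at c.
Satisfying worlds: {b}

b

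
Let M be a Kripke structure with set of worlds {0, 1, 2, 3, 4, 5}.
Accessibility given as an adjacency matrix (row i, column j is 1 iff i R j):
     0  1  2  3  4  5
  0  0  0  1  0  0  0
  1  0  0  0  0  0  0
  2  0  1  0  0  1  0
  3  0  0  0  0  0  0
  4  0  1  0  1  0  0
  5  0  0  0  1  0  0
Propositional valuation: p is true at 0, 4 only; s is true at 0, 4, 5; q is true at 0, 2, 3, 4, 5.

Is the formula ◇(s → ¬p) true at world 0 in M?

Yes

At 0: ◇(s → ¬p) requires s → ¬p at some successor in {2}.
  s → ¬p holds at 2, so ◇(s → ¬p) is true at 0.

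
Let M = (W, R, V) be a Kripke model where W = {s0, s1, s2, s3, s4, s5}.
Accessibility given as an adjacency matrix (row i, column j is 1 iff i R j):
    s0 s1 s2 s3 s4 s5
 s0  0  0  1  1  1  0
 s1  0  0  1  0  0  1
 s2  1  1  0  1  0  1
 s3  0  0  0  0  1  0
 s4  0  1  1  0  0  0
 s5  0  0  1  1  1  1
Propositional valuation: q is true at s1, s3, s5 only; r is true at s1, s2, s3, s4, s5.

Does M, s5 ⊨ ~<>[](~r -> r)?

No

At s5: <>[](~r -> r) is true, so ~<>[](~r -> r) is false.
  At s5: <>[](~r -> r) requires [](~r -> r) at some successor in {s2, s3, s4, s5}.
    [](~r -> r) holds at s3, so <>[](~r -> r) is true at s5.
      At s3: [](~r -> r) requires ~r -> r at every successor {s4}.
        At s4: ~r -> r is true.
      So [](~r -> r) is true at s3.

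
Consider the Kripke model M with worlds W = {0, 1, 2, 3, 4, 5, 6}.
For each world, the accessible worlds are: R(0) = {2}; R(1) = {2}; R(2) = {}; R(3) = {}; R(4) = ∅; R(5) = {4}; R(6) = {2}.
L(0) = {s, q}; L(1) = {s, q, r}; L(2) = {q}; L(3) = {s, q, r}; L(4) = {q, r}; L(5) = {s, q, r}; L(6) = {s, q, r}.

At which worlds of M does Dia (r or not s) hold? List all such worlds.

0, 1, 5, 6

Let φ = Dia (r or not s). Evaluate φ at each world:
  0 (successors {2}): φ is true.
  1 (successors {2}): φ is true.
  2 (successors ∅): φ is false.
  3 (successors ∅): φ is false.
  4 (successors ∅): φ is false.
  5 (successors {4}): φ is true.
  6 (successors {2}): φ is true.
For instance, at 6:
  At 6: Dia (r or not s) requires r or not s at some successor in {2}.
    r or not s holds at 2, so Dia (r or not s) is true at 6.
Satisfying worlds: {0, 1, 5, 6}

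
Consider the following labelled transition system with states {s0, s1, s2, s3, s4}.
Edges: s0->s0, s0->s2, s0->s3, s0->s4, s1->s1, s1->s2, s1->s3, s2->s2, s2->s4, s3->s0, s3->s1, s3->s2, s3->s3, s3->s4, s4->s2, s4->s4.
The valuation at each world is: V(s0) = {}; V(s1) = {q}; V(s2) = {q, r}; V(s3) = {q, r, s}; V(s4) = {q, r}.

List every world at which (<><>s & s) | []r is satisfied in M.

s2, s3, s4

Let φ = (<><>s & s) | []r. Evaluate φ at each world:
  s0 (successors {s0, s2, s3, s4}): φ is false.
  s1 (successors {s1, s2, s3}): φ is false.
  s2 (successors {s2, s4}): φ is true.
  s3 (successors {s0, s1, s2, s3, s4}): φ is true.
  s4 (successors {s2, s4}): φ is true.
For instance, at s3:
  At s3: <><>s & s is true, []r is false, so (<><>s & s) | []r is true.
    At s3: <><>s is true, s is true, so <><>s & s is true.
      At s3: <><>s requires <>s at some successor in {s0, s1, s2, s3, s4}.
        <>s holds at s0, so <><>s is true at s3.
    At s3: []r requires r at every successor {s0, s1, s2, s3, s4}.
      r fails at s0, so []r is false at s3.
Satisfying worlds: {s2, s3, s4}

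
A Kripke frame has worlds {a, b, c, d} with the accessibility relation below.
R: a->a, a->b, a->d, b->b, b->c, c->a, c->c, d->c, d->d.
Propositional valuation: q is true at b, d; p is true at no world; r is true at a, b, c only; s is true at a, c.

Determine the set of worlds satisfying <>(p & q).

none

Recall that <>ψ holds at a world iff ψ holds at some accessible world.
Let φ = <>(p & q). Evaluate φ at each world:
  a (successors {a, b, d}): φ is false.
  b (successors {b, c}): φ is false.
  c (successors {a, c}): φ is false.
  d (successors {c, d}): φ is false.
For instance, at b:
  At b: <>(p & q) requires p & q at some successor in {b, c}.
    At b: p & q is false.
    At c: p & q is false.
  So <>(p & q) is false at b.
Satisfying worlds: none.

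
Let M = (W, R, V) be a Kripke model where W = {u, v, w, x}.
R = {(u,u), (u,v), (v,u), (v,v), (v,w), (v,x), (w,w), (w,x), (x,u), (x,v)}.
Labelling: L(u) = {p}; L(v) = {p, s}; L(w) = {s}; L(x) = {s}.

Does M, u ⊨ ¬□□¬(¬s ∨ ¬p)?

Yes

At u: □□¬(¬s ∨ ¬p) is false, so ¬□□¬(¬s ∨ ¬p) is true.
  At u: □□¬(¬s ∨ ¬p) requires □¬(¬s ∨ ¬p) at every successor {u, v}.
    □¬(¬s ∨ ¬p) fails at u, so □□¬(¬s ∨ ¬p) is false at u.
      At u: □¬(¬s ∨ ¬p) requires ¬(¬s ∨ ¬p) at every successor {u, v}.
        ¬(¬s ∨ ¬p) fails at u, so □¬(¬s ∨ ¬p) is false at u.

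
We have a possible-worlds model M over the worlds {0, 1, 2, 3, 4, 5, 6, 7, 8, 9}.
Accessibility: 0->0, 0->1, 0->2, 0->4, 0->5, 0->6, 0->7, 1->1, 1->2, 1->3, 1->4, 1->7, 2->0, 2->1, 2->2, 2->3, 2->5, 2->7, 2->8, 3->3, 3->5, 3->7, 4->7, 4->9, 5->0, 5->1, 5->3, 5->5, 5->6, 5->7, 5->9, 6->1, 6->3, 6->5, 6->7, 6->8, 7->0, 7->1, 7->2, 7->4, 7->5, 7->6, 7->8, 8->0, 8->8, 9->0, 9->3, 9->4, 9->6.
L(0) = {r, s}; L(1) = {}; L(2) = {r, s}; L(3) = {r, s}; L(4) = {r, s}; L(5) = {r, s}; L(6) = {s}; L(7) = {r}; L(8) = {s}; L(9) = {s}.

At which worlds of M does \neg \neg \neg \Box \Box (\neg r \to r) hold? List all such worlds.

Let φ = \neg \neg \neg \Box \Box (\neg r \to r). Evaluate φ at each world:
  0 (successors {0, 1, 2, 4, 5, 6, 7}): φ is true.
  1 (successors {1, 2, 3, 4, 7}): φ is true.
  2 (successors {0, 1, 2, 3, 5, 7, 8}): φ is true.
  3 (successors {3, 5, 7}): φ is true.
  4 (successors {7, 9}): φ is true.
  5 (successors {0, 1, 3, 5, 6, 7, 9}): φ is true.
  6 (successors {1, 3, 5, 7, 8}): φ is true.
  7 (successors {0, 1, 2, 4, 5, 6, 8}): φ is true.
  8 (successors {0, 8}): φ is true.
  9 (successors {0, 3, 4, 6}): φ is true.
For instance, at 6:
  At 6: \neg \neg \Box \Box (\neg r \to r) is false, so \neg \neg \neg \Box \Box (\neg r \to r) is true.
    At 6: \neg \Box \Box (\neg r \to r) is true, so \neg \neg \Box \Box (\neg r \to r) is false.
      At 6: \Box \Box (\neg r \to r) is false, so \neg \Box \Box (\neg r \to r) is true.
Satisfying worlds: {0, 1, 2, 3, 4, 5, 6, 7, 8, 9}

0, 1, 2, 3, 4, 5, 6, 7, 8, 9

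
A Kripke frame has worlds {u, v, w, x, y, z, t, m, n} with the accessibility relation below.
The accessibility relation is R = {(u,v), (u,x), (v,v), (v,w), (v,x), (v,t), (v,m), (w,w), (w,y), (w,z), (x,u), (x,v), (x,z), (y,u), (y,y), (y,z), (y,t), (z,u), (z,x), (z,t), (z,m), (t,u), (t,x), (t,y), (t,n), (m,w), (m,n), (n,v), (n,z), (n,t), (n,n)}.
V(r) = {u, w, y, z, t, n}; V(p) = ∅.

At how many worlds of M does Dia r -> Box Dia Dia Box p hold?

1

Recall that Box ψ holds at a world iff ψ holds at every accessible world, and Dia ψ holds iff ψ holds at some accessible world.
Let φ = Dia r -> Box Dia Dia Box p. Evaluate φ at each world:
  u (successors {v, x}): φ is true.
  v (successors {v, w, x, t, m}): φ is false.
  w (successors {w, y, z}): φ is false.
  x (successors {u, v, z}): φ is false.
  y (successors {u, y, z, t}): φ is false.
  z (successors {u, x, t, m}): φ is false.
  t (successors {u, x, y, n}): φ is false.
  m (successors {w, n}): φ is false.
  n (successors {v, z, t, n}): φ is false.
For instance, at z:
  At z: Dia r is true, Box Dia Dia Box p is false, so Dia r -> Box Dia Dia Box p is false.
    At z: Dia r requires r at some successor in {u, x, t, m}.
      r holds at u, so Dia r is true at z.
    At z: Box Dia Dia Box p requires Dia Dia Box p at every successor {u, x, t, m}.
      Dia Dia Box p fails at u, so Box Dia Dia Box p is false at z.
Satisfying worlds: {u}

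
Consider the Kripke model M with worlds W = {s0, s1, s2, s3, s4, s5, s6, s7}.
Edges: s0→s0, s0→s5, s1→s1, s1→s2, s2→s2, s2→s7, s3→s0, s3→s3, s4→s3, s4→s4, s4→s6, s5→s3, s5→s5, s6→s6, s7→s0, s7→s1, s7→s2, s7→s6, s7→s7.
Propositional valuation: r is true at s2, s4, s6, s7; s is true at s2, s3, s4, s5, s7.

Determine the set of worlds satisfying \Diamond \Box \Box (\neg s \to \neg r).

s0, s1, s3, s4, s5, s7

Recall that \Box ψ holds at a world iff ψ holds at every accessible world, and \Diamond ψ holds iff ψ holds at some accessible world.
Let φ = \Diamond \Box \Box (\neg s \to \neg r). Evaluate φ at each world:
  s0 (successors {s0, s5}): φ is true.
  s1 (successors {s1, s2}): φ is true.
  s2 (successors {s2, s7}): φ is false.
  s3 (successors {s0, s3}): φ is true.
  s4 (successors {s3, s4, s6}): φ is true.
  s5 (successors {s3, s5}): φ is true.
  s6 (successors {s6}): φ is false.
  s7 (successors {s0, s1, s2, s6, s7}): φ is true.
For instance, at s3:
  At s3: \Diamond \Box \Box (\neg s \to \neg r) requires \Box \Box (\neg s \to \neg r) at some successor in {s0, s3}.
    \Box \Box (\neg s \to \neg r) holds at s0, so \Diamond \Box \Box (\neg s \to \neg r) is true at s3.
      At s0: \Box \Box (\neg s \to \neg r) requires \Box (\neg s \to \neg r) at every successor {s0, s5}.
        At s0: \Box (\neg s \to \neg r) is true.
        At s5: \Box (\neg s \to \neg r) is true.
      So \Box \Box (\neg s \to \neg r) is true at s0.
Satisfying worlds: {s0, s1, s3, s4, s5, s7}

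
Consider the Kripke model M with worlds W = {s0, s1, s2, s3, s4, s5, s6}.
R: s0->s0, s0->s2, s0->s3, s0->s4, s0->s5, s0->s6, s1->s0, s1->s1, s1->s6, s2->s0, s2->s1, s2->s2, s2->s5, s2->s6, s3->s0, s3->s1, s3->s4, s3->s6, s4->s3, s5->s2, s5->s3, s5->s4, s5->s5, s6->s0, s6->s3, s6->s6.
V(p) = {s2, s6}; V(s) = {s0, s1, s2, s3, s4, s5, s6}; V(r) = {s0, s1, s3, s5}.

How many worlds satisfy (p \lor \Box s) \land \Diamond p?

Let φ = (p \lor \Box s) \land \Diamond p. Evaluate φ at each world:
  s0 (successors {s0, s2, s3, s4, s5, s6}): φ is true.
  s1 (successors {s0, s1, s6}): φ is true.
  s2 (successors {s0, s1, s2, s5, s6}): φ is true.
  s3 (successors {s0, s1, s4, s6}): φ is true.
  s4 (successors {s3}): φ is false.
  s5 (successors {s2, s3, s4, s5}): φ is true.
  s6 (successors {s0, s3, s6}): φ is true.
For instance, at s3:
  At s3: p \lor \Box s is true, \Diamond p is true, so (p \lor \Box s) \land \Diamond p is true.
    At s3: p is false, \Box s is true, so p \lor \Box s is true.
      At s3: \Box s requires s at every successor {s0, s1, s4, s6}.
        At s0: s is true.
        At s1: s is true.
        At s4: s is true.
        At s6: s is true.
      So \Box s is true at s3.
    At s3: \Diamond p requires p at some successor in {s0, s1, s4, s6}.
      p holds at s6, so \Diamond p is true at s3.
Satisfying worlds: {s0, s1, s2, s3, s5, s6}

6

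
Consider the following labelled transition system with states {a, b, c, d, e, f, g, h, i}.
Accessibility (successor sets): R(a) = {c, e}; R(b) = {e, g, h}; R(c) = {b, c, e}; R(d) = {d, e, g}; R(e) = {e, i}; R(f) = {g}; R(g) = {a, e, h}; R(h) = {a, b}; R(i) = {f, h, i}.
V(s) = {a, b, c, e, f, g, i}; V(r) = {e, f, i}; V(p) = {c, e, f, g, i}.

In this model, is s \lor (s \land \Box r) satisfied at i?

Yes

At i: s is true, s \land \Box r is false, so s \lor (s \land \Box r) is true.
  At i: s is true, \Box r is false, so s \land \Box r is false.
    At i: \Box r requires r at every successor {f, h, i}.
      r fails at h, so \Box r is false at i.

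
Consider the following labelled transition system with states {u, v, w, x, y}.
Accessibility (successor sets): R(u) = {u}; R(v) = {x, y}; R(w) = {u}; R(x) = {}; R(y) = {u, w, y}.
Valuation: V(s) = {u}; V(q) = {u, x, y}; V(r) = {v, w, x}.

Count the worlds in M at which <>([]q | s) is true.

Recall that []ψ holds at a world iff ψ holds at every accessible world, and <>ψ holds iff ψ holds at some accessible world.
Let φ = <>([]q | s). Evaluate φ at each world:
  u (successors {u}): φ is true.
  v (successors {x, y}): φ is true.
  w (successors {u}): φ is true.
  x (successors ∅): φ is false.
  y (successors {u, w, y}): φ is true.
For instance, at v:
  At v: <>([]q | s) requires []q | s at some successor in {x, y}.
    []q | s holds at x, so <>([]q | s) is true at v.
      At x: []q is true, s is false, so []q | s is true.
Satisfying worlds: {u, v, w, y}

4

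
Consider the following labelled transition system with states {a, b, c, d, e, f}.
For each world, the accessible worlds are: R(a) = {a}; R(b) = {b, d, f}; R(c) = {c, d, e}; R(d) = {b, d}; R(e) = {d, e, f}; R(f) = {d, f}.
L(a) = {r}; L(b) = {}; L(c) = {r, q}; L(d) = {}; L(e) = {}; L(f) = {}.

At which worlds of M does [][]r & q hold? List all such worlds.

none

Let φ = [][]r & q. Evaluate φ at each world:
  a (successors {a}): φ is false.
  b (successors {b, d, f}): φ is false.
  c (successors {c, d, e}): φ is false.
  d (successors {b, d}): φ is false.
  e (successors {d, e, f}): φ is false.
  f (successors {d, f}): φ is false.
For instance, at c:
  At c: [][]r is false, q is true, so [][]r & q is false.
    At c: [][]r requires []r at every successor {c, d, e}.
      []r fails at c, so [][]r is false at c.
Satisfying worlds: none.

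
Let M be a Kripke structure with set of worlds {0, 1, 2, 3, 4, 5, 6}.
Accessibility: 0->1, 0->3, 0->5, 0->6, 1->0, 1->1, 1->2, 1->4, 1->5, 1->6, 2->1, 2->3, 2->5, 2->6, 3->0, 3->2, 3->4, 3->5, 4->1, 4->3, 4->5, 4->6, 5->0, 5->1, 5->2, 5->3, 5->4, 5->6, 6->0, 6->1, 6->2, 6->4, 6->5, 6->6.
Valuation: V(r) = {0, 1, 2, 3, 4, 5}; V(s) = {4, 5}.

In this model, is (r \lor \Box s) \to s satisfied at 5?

Yes

At 5: r \lor \Box s is true, s is true, so (r \lor \Box s) \to s is true.
  At 5: r is true, \Box s is false, so r \lor \Box s is true.
    At 5: \Box s requires s at every successor {0, 1, 2, 3, 4, 6}.
      s fails at 0, so \Box s is false at 5.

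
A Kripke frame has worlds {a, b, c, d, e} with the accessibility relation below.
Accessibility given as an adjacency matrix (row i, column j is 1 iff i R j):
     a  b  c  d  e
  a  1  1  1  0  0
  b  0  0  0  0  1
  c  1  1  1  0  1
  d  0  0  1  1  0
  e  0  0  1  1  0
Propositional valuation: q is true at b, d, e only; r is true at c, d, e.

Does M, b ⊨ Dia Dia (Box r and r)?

At b: Dia Dia (Box r and r) requires Dia (Box r and r) at some successor in {e}.
  Dia (Box r and r) holds at e, so Dia Dia (Box r and r) is true at b.
    At e: Dia (Box r and r) requires Box r and r at some successor in {c, d}.
      Box r and r holds at d, so Dia (Box r and r) is true at e.

Yes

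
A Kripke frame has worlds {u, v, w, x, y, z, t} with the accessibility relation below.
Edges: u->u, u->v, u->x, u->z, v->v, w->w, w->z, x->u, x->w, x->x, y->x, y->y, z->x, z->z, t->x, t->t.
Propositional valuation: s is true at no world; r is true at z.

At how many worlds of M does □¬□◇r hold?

Recall that □ψ holds at a world iff ψ holds at every accessible world, and ◇ψ holds iff ψ holds at some accessible world.
Let φ = □¬□◇r. Evaluate φ at each world:
  u (successors {u, v, x, z}): φ is true.
  v (successors {v}): φ is true.
  w (successors {w, z}): φ is false.
  x (successors {u, w, x}): φ is false.
  y (successors {x, y}): φ is true.
  z (successors {x, z}): φ is true.
  t (successors {x, t}): φ is true.
For instance, at u:
  At u: □¬□◇r requires ¬□◇r at every successor {u, v, x, z}.
    At u: ¬□◇r is true.
    At v: ¬□◇r is true.
    At x: ¬□◇r is true.
    At z: ¬□◇r is true.
  So □¬□◇r is true at u.
Satisfying worlds: {u, v, y, z, t}

5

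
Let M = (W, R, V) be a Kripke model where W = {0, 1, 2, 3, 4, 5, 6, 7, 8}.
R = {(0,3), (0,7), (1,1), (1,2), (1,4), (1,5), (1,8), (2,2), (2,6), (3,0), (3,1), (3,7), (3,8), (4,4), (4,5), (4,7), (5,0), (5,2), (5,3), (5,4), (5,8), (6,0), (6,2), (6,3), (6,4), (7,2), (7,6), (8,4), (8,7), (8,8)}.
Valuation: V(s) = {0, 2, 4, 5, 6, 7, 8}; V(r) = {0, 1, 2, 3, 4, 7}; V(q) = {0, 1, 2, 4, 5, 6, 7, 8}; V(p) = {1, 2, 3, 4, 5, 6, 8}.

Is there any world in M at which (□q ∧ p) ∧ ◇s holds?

Let φ = (□q ∧ p) ∧ ◇s. Evaluate φ at each world:
  0 (successors {3, 7}): φ is false.
  1 (successors {1, 2, 4, 5, 8}): φ is true.
  2 (successors {2, 6}): φ is true.
  3 (successors {0, 1, 7, 8}): φ is true.
  4 (successors {4, 5, 7}): φ is true.
  5 (successors {0, 2, 3, 4, 8}): φ is false.
  6 (successors {0, 2, 3, 4}): φ is false.
  7 (successors {2, 6}): φ is false.
  8 (successors {4, 7, 8}): φ is true.
Detail at 1 (witness):
  At 1: □q ∧ p is true, ◇s is true, so (□q ∧ p) ∧ ◇s is true.
    At 1: □q is true, p is true, so □q ∧ p is true.
      At 1: □q requires q at every successor {1, 2, 4, 5, 8}.
        At 1: q is true.
        At 2: q is true.
        At 4: q is true.
        At 5: q is true.
        At 8: q is true.
      So □q is true at 1.
    At 1: ◇s requires s at some successor in {1, 2, 4, 5, 8}.
      s holds at 2, so ◇s is true at 1.

Yes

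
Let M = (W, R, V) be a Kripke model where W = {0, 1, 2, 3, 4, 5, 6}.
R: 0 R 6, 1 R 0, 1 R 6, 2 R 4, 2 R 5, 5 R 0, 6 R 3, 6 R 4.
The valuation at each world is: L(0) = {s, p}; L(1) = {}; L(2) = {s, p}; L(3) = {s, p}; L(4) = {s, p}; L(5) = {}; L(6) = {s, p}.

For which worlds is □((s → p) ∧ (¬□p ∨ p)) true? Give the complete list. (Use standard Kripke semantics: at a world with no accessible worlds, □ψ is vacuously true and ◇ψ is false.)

Recall that □ψ holds at a world iff ψ holds at every accessible world, and ◇ψ holds iff ψ holds at some accessible world.
Let φ = □((s → p) ∧ (¬□p ∨ p)). Evaluate φ at each world:
  0 (successors {6}): φ is true.
  1 (successors {0, 6}): φ is true.
  2 (successors {4, 5}): φ is false.
  3 (successors ∅): φ is true.
  4 (successors ∅): φ is true.
  5 (successors {0}): φ is true.
  6 (successors {3, 4}): φ is true.
For instance, at 0:
  At 0: □((s → p) ∧ (¬□p ∨ p)) requires (s → p) ∧ (¬□p ∨ p) at every successor {6}.
      At 6: s → p is true, ¬□p ∨ p is true, so (s → p) ∧ (¬□p ∨ p) is true.
  So □((s → p) ∧ (¬□p ∨ p)) is true at 0.
Satisfying worlds: {0, 1, 3, 4, 5, 6}

0, 1, 3, 4, 5, 6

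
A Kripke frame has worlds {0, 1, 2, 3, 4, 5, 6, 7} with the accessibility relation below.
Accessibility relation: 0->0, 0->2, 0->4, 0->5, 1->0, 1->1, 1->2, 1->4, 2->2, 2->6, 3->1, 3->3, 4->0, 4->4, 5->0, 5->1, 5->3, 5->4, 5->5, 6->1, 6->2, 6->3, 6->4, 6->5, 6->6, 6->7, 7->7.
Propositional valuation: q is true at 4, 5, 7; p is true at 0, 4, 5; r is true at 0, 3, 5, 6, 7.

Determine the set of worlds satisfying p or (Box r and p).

0, 4, 5

Let φ = p or (Box r and p). Evaluate φ at each world:
  0 (successors {0, 2, 4, 5}): φ is true.
  1 (successors {0, 1, 2, 4}): φ is false.
  2 (successors {2, 6}): φ is false.
  3 (successors {1, 3}): φ is false.
  4 (successors {0, 4}): φ is true.
  5 (successors {0, 1, 3, 4, 5}): φ is true.
  6 (successors {1, 2, 3, 4, 5, 6, 7}): φ is false.
  7 (successors {7}): φ is false.
For instance, at 7:
  At 7: p is false, Box r and p is false, so p or (Box r and p) is false.
    At 7: Box r is true, p is false, so Box r and p is false.
      At 7: Box r requires r at every successor {7}.
        At 7: r is true.
      So Box r is true at 7.
Satisfying worlds: {0, 4, 5}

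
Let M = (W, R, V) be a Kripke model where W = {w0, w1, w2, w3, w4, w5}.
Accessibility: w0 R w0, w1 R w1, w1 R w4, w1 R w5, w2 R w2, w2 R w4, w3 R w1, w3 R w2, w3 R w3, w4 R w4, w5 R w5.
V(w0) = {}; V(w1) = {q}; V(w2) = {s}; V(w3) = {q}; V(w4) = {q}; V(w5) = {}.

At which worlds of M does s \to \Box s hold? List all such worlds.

w0, w1, w3, w4, w5

Recall that \Box ψ holds at a world iff ψ holds at every accessible world, and \Diamond ψ holds iff ψ holds at some accessible world.
Let φ = s \to \Box s. Evaluate φ at each world:
  w0 (successors {w0}): φ is true.
  w1 (successors {w1, w4, w5}): φ is true.
  w2 (successors {w2, w4}): φ is false.
  w3 (successors {w1, w2, w3}): φ is true.
  w4 (successors {w4}): φ is true.
  w5 (successors {w5}): φ is true.
For instance, at w5:
  At w5: s is false, \Box s is false, so s \to \Box s is true.
    At w5: \Box s requires s at every successor {w5}.
      s fails at w5, so \Box s is false at w5.
Satisfying worlds: {w0, w1, w3, w4, w5}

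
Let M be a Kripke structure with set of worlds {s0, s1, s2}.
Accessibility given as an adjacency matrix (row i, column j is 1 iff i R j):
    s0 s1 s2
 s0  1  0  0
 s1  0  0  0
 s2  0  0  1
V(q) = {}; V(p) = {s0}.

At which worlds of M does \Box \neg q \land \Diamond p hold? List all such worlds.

s0

Let φ = \Box \neg q \land \Diamond p. Evaluate φ at each world:
  s0 (successors {s0}): φ is true.
  s1 (successors ∅): φ is false.
  s2 (successors {s2}): φ is false.
For instance, at s0:
  At s0: \Box \neg q is true, \Diamond p is true, so \Box \neg q \land \Diamond p is true.
    At s0: \Box \neg q requires \neg q at every successor {s0}.
      At s0: \neg q is true.
    So \Box \neg q is true at s0.
    At s0: \Diamond p requires p at some successor in {s0}.
      p holds at s0, so \Diamond p is true at s0.
Satisfying worlds: {s0}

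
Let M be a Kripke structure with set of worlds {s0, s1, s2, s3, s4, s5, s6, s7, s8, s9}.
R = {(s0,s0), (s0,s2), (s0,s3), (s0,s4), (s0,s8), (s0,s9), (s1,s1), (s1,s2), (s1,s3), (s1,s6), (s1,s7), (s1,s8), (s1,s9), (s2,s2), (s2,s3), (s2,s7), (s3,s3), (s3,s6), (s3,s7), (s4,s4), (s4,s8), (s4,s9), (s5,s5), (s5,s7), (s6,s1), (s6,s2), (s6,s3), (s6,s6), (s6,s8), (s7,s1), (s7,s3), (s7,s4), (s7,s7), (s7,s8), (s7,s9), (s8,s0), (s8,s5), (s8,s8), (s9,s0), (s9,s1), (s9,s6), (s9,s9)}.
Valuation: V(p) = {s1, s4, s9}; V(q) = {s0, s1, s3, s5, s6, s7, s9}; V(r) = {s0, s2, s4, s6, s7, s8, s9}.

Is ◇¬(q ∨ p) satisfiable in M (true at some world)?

Yes

Let φ = ◇¬(q ∨ p). Evaluate φ at each world:
  s0 (successors {s0, s2, s3, s4, s8, s9}): φ is true.
  s1 (successors {s1, s2, s3, s6, s7, s8, s9}): φ is true.
  s2 (successors {s2, s3, s7}): φ is true.
  s3 (successors {s3, s6, s7}): φ is false.
  s4 (successors {s4, s8, s9}): φ is true.
  s5 (successors {s5, s7}): φ is false.
  s6 (successors {s1, s2, s3, s6, s8}): φ is true.
  s7 (successors {s1, s3, s4, s7, s8, s9}): φ is true.
  s8 (successors {s0, s5, s8}): φ is true.
  s9 (successors {s0, s1, s6, s9}): φ is false.
Detail at s0 (witness):
  At s0: ◇¬(q ∨ p) requires ¬(q ∨ p) at some successor in {s0, s2, s3, s4, s8, s9}.
    ¬(q ∨ p) holds at s2, so ◇¬(q ∨ p) is true at s0.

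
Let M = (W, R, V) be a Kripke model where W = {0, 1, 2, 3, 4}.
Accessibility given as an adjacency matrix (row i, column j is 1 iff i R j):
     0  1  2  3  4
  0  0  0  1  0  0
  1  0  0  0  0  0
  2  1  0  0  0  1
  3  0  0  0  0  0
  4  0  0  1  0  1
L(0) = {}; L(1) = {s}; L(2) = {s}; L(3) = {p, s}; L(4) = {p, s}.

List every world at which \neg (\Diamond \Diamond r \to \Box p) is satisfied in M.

Let φ = \neg (\Diamond \Diamond r \to \Box p). Evaluate φ at each world:
  0 (successors {2}): φ is false.
  1 (successors ∅): φ is false.
  2 (successors {0, 4}): φ is false.
  3 (successors ∅): φ is false.
  4 (successors {2, 4}): φ is false.
For instance, at 4:
  At 4: \Diamond \Diamond r \to \Box p is true, so \neg (\Diamond \Diamond r \to \Box p) is false.
    At 4: \Diamond \Diamond r is false, \Box p is false, so \Diamond \Diamond r \to \Box p is true.
      At 4: \Diamond \Diamond r requires \Diamond r at some successor in {2, 4}.
        At 2: \Diamond r is false.
        At 4: \Diamond r is false.
      So \Diamond \Diamond r is false at 4.
      At 4: \Box p requires p at every successor {2, 4}.
        p fails at 2, so \Box p is false at 4.
Satisfying worlds: none.

none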